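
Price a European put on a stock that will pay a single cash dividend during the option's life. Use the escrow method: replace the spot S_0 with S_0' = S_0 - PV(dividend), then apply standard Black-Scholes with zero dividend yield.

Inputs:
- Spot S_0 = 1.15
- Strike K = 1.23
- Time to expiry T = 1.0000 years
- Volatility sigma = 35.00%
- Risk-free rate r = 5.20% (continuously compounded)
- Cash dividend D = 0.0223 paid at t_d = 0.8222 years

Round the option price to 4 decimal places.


Answer: Price = 0.1798

Derivation:
PV(D) = D * exp(-r * t_d) = 0.0223 * 0.95814668 = 0.02136667
S_0' = S_0 - PV(D) = 1.1500 - 0.02136667 = 1.12863333
d1 = (ln(S_0'/K) + (r + sigma^2/2)*T) / (sigma*sqrt(T)) = 0.07783797
d2 = d1 - sigma*sqrt(T) = -0.27216203
exp(-rT) = 0.94932887
N(-d1) = 0.46897847; N(-d2) = 0.60725128
P = K * exp(-rT) * N(-d2) - S_0' * N(-d1) = 1.2300 * 0.94932887 * 0.60725128 - 1.12863333 * 0.46897847 = 0.1798


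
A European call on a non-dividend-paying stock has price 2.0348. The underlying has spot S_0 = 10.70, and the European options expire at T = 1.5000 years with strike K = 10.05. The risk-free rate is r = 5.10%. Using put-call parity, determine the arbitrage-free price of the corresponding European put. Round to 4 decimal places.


Put-call parity: C - P = S_0 * exp(-qT) - K * exp(-rT).
S_0 * exp(-qT) = 10.7000 * 1.00000000 = 10.70000000
K * exp(-rT) = 10.0500 * 0.92635291 = 9.30984679
P = C - S*exp(-qT) + K*exp(-rT)
P = 2.0348 - 10.70000000 + 9.30984679 = 0.6446

Answer: Put price = 0.6446


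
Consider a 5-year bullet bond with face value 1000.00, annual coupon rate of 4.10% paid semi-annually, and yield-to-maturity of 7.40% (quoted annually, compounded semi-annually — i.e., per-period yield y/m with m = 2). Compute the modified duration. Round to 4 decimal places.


Coupon per period c = face * coupon_rate / m = 20.500000
Periods per year m = 2; per-period yield y/m = 0.037000
Number of cashflows N = 10
Cashflows (t years, CF_t, discount factor 1/(1+y/m)^(m*t), PV):
  t = 0.5000: CF_t = 20.500000, DF = 0.964320, PV = 19.768563
  t = 1.0000: CF_t = 20.500000, DF = 0.929913, PV = 19.063224
  t = 1.5000: CF_t = 20.500000, DF = 0.896734, PV = 18.383051
  t = 2.0000: CF_t = 20.500000, DF = 0.864739, PV = 17.727147
  t = 2.5000: CF_t = 20.500000, DF = 0.833885, PV = 17.094645
  t = 3.0000: CF_t = 20.500000, DF = 0.804132, PV = 16.484710
  t = 3.5000: CF_t = 20.500000, DF = 0.775441, PV = 15.896539
  t = 4.0000: CF_t = 20.500000, DF = 0.747773, PV = 15.329352
  t = 4.5000: CF_t = 20.500000, DF = 0.721093, PV = 14.782404
  t = 5.0000: CF_t = 1020.500000, DF = 0.695364, PV = 709.619343
Price P = sum_t PV_t = 864.148977
First compute Macaulay numerator sum_t t * PV_t:
  t * PV_t at t = 0.5000: 9.884282
  t * PV_t at t = 1.0000: 19.063224
  t * PV_t at t = 1.5000: 27.574576
  t * PV_t at t = 2.0000: 35.454293
  t * PV_t at t = 2.5000: 42.736612
  t * PV_t at t = 3.0000: 49.454131
  t * PV_t at t = 3.5000: 55.637885
  t * PV_t at t = 4.0000: 61.317410
  t * PV_t at t = 4.5000: 66.520816
  t * PV_t at t = 5.0000: 3548.096715
Macaulay duration D = 3915.739944 / 864.148977 = 4.531325
Modified duration = D / (1 + y/m) = 4.531325 / (1 + 0.037000) = 4.369648

Answer: Modified duration = 4.3696


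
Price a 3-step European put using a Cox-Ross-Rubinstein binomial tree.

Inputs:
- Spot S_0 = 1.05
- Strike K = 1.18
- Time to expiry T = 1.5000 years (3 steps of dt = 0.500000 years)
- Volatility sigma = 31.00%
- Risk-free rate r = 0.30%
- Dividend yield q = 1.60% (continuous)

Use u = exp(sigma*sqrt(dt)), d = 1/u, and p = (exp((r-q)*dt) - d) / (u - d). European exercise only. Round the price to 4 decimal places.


Answer: Price = V(0,0) = 0.2571

Derivation:
dt = T/N = 0.500000
u = exp(sigma*sqrt(dt)) = 1.245084; d = 1/u = 0.803159
p = (exp((r-q)*dt) - d) / (u - d) = 0.430757
Discount per step: exp(-r*dt) = 0.998501
Stock lattice S(k, i) with i counting down-moves:
  k=0: S(0,0) = 1.0500
  k=1: S(1,0) = 1.3073; S(1,1) = 0.8433
  k=2: S(2,0) = 1.6277; S(2,1) = 1.0500; S(2,2) = 0.6773
  k=3: S(3,0) = 2.0267; S(3,1) = 1.3073; S(3,2) = 0.8433; S(3,3) = 0.5440
Terminal payoffs V(N, i) = max(K - S_T, 0):
  V(3,0) = 0.000000; V(3,1) = 0.000000; V(3,2) = 0.336683; V(3,3) = 0.636007
Backward induction: V(k, i) = exp(-r*dt) * [p * V(k+1, i) + (1-p) * V(k+1, i+1)].
  V(2,0) = exp(-r*dt) * [p*0.000000 + (1-p)*0.000000] = 0.000000
  V(2,1) = exp(-r*dt) * [p*0.000000 + (1-p)*0.336683] = 0.191367
  V(2,2) = exp(-r*dt) * [p*0.336683 + (1-p)*0.636007] = 0.506311
  V(1,0) = exp(-r*dt) * [p*0.000000 + (1-p)*0.191367] = 0.108771
  V(1,1) = exp(-r*dt) * [p*0.191367 + (1-p)*0.506311] = 0.370092
  V(0,0) = exp(-r*dt) * [p*0.108771 + (1-p)*0.370092] = 0.257140


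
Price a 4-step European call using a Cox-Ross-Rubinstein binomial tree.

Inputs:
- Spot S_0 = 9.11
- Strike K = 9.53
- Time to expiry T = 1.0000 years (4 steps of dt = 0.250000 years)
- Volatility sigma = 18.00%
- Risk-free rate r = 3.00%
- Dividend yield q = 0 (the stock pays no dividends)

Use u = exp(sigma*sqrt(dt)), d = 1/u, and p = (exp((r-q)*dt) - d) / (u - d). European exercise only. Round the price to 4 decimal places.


Answer: Price = V(0,0) = 0.6086

Derivation:
dt = T/N = 0.250000
u = exp(sigma*sqrt(dt)) = 1.094174; d = 1/u = 0.913931
p = (exp((r-q)*dt) - d) / (u - d) = 0.519282
Discount per step: exp(-r*dt) = 0.992528
Stock lattice S(k, i) with i counting down-moves:
  k=0: S(0,0) = 9.1100
  k=1: S(1,0) = 9.9679; S(1,1) = 8.3259
  k=2: S(2,0) = 10.9067; S(2,1) = 9.1100; S(2,2) = 7.6093
  k=3: S(3,0) = 11.9338; S(3,1) = 9.9679; S(3,2) = 8.3259; S(3,3) = 6.9544
  k=4: S(4,0) = 13.0576; S(4,1) = 10.9067; S(4,2) = 9.1100; S(4,3) = 7.6093; S(4,4) = 6.3558
Terminal payoffs V(N, i) = max(S_T - K, 0):
  V(4,0) = 3.527631; V(4,1) = 1.376650; V(4,2) = 0.000000; V(4,3) = 0.000000; V(4,4) = 0.000000
Backward induction: V(k, i) = exp(-r*dt) * [p * V(k+1, i) + (1-p) * V(k+1, i+1)].
  V(3,0) = exp(-r*dt) * [p*3.527631 + (1-p)*1.376650] = 2.474984
  V(3,1) = exp(-r*dt) * [p*1.376650 + (1-p)*0.000000] = 0.709528
  V(3,2) = exp(-r*dt) * [p*0.000000 + (1-p)*0.000000] = 0.000000
  V(3,3) = exp(-r*dt) * [p*0.000000 + (1-p)*0.000000] = 0.000000
  V(2,0) = exp(-r*dt) * [p*2.474984 + (1-p)*0.709528] = 1.614146
  V(2,1) = exp(-r*dt) * [p*0.709528 + (1-p)*0.000000] = 0.365692
  V(2,2) = exp(-r*dt) * [p*0.000000 + (1-p)*0.000000] = 0.000000
  V(1,0) = exp(-r*dt) * [p*1.614146 + (1-p)*0.365692] = 1.006415
  V(1,1) = exp(-r*dt) * [p*0.365692 + (1-p)*0.000000] = 0.188479
  V(0,0) = exp(-r*dt) * [p*1.006415 + (1-p)*0.188479] = 0.608637


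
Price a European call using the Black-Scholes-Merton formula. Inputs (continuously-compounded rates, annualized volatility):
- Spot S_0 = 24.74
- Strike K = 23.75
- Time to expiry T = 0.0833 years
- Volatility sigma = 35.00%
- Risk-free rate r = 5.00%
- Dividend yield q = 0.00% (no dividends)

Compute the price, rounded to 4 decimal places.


Answer: Price = 1.6141

Derivation:
d1 = (ln(S/K) + (r - q + 0.5*sigma^2) * T) / (sigma * sqrt(T)) = 0.49601962
d2 = d1 - sigma * sqrt(T) = 0.39500353
exp(-rT) = 0.99584366; exp(-qT) = 1.00000000
C = S_0 * exp(-qT) * N(d1) - K * exp(-rT) * N(d2)
N(d1) = 0.69005972; N(d2) = 0.65357986
C = 24.7400 * 1.00000000 * 0.69005972 - 23.7500 * 0.99584366 * 0.65357986 = 1.6141


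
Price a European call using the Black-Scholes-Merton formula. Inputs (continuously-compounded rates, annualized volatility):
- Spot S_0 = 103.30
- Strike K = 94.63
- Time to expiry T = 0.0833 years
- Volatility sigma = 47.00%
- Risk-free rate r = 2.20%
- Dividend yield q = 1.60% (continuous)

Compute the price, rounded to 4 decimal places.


Answer: Price = 10.7838

Derivation:
d1 = (ln(S/K) + (r - q + 0.5*sigma^2) * T) / (sigma * sqrt(T)) = 0.71775146
d2 = d1 - sigma * sqrt(T) = 0.58210128
exp(-rT) = 0.99816908; exp(-qT) = 0.99866809
C = S_0 * exp(-qT) * N(d1) - K * exp(-rT) * N(d2)
N(d1) = 0.76354472; N(d2) = 0.71975077
C = 103.3000 * 0.99866809 * 0.76354472 - 94.6300 * 0.99816908 * 0.71975077 = 10.7838


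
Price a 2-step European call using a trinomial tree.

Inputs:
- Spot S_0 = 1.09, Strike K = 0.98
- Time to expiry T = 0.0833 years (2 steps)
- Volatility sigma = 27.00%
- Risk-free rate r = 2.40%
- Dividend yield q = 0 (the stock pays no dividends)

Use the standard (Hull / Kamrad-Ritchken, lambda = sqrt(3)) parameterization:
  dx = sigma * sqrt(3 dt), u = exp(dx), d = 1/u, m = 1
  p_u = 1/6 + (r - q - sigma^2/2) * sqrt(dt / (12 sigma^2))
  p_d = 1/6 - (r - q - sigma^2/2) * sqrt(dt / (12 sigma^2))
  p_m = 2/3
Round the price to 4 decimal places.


dt = T/N = 0.041650; dx = sigma*sqrt(3*dt) = 0.095440
u = exp(dx) = 1.100143; d = 1/u = 0.908973
p_u = 0.163950, p_m = 0.666667, p_d = 0.169383
Discount per step: exp(-r*dt) = 0.999001
Stock lattice S(k, j) with j the centered position index:
  k=0: S(0,+0) = 1.0900
  k=1: S(1,-1) = 0.9908; S(1,+0) = 1.0900; S(1,+1) = 1.1992
  k=2: S(2,-2) = 0.9006; S(2,-1) = 0.9908; S(2,+0) = 1.0900; S(2,+1) = 1.1992; S(2,+2) = 1.3192
Terminal payoffs V(N, j) = max(S_T - K, 0):
  V(2,-2) = 0.000000; V(2,-1) = 0.010780; V(2,+0) = 0.110000; V(2,+1) = 0.219156; V(2,+2) = 0.339243
Backward induction: V(k, j) = exp(-r*dt) * [p_u * V(k+1, j+1) + p_m * V(k+1, j) + p_d * V(k+1, j-1)]
  V(1,-1) = exp(-r*dt) * [p_u*0.110000 + p_m*0.010780 + p_d*0.000000] = 0.025196
  V(1,+0) = exp(-r*dt) * [p_u*0.219156 + p_m*0.110000 + p_d*0.010780] = 0.110979
  V(1,+1) = exp(-r*dt) * [p_u*0.339243 + p_m*0.219156 + p_d*0.110000] = 0.220135
  V(0,+0) = exp(-r*dt) * [p_u*0.220135 + p_m*0.110979 + p_d*0.025196] = 0.114231

Answer: Price = V(0,0) = 0.1142


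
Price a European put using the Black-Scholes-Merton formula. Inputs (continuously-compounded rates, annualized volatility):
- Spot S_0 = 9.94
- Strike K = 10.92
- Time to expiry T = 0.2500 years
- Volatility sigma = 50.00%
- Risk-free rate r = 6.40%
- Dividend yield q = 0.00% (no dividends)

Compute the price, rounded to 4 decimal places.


Answer: Price = 1.4817

Derivation:
d1 = (ln(S/K) + (r - q + 0.5*sigma^2) * T) / (sigma * sqrt(T)) = -0.18711580
d2 = d1 - sigma * sqrt(T) = -0.43711580
exp(-rT) = 0.98412732; exp(-qT) = 1.00000000
P = K * exp(-rT) * N(-d2) - S_0 * exp(-qT) * N(-d1)
N(-d1) = 0.57421508; N(-d2) = 0.66898631
P = 10.9200 * 0.98412732 * 0.66898631 - 9.9400 * 1.00000000 * 0.57421508 = 1.4817


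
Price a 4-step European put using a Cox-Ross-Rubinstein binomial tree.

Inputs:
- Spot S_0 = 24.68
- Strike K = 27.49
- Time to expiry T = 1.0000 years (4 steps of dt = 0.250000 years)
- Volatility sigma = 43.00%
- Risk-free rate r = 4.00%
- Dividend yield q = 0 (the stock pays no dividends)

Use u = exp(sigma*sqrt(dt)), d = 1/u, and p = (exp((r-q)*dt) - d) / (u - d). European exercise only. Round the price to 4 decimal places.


Answer: Price = V(0,0) = 5.3797

Derivation:
dt = T/N = 0.250000
u = exp(sigma*sqrt(dt)) = 1.239862; d = 1/u = 0.806541
p = (exp((r-q)*dt) - d) / (u - d) = 0.469649
Discount per step: exp(-r*dt) = 0.990050
Stock lattice S(k, i) with i counting down-moves:
  k=0: S(0,0) = 24.6800
  k=1: S(1,0) = 30.5998; S(1,1) = 19.9054
  k=2: S(2,0) = 37.9395; S(2,1) = 24.6800; S(2,2) = 16.0546
  k=3: S(3,0) = 47.0398; S(3,1) = 30.5998; S(3,2) = 19.9054; S(3,3) = 12.9487
  k=4: S(4,0) = 58.3228; S(4,1) = 37.9395; S(4,2) = 24.6800; S(4,3) = 16.0546; S(4,4) = 10.4436
Terminal payoffs V(N, i) = max(K - S_T, 0):
  V(4,0) = 0.000000; V(4,1) = 0.000000; V(4,2) = 2.810000; V(4,3) = 11.435436; V(4,4) = 17.046360
Backward induction: V(k, i) = exp(-r*dt) * [p * V(k+1, i) + (1-p) * V(k+1, i+1)].
  V(3,0) = exp(-r*dt) * [p*0.000000 + (1-p)*0.000000] = 0.000000
  V(3,1) = exp(-r*dt) * [p*0.000000 + (1-p)*2.810000] = 1.475456
  V(3,2) = exp(-r*dt) * [p*2.810000 + (1-p)*11.435436] = 7.311027
  V(3,3) = exp(-r*dt) * [p*11.435436 + (1-p)*17.046360] = 14.267798
  V(2,0) = exp(-r*dt) * [p*0.000000 + (1-p)*1.475456] = 0.774723
  V(2,1) = exp(-r*dt) * [p*1.475456 + (1-p)*7.311027] = 4.524879
  V(2,2) = exp(-r*dt) * [p*7.311027 + (1-p)*14.267798] = 10.891097
  V(1,0) = exp(-r*dt) * [p*0.774723 + (1-p)*4.524879] = 2.736121
  V(1,1) = exp(-r*dt) * [p*4.524879 + (1-p)*10.891097] = 7.822588
  V(0,0) = exp(-r*dt) * [p*2.736121 + (1-p)*7.822588] = 5.379665


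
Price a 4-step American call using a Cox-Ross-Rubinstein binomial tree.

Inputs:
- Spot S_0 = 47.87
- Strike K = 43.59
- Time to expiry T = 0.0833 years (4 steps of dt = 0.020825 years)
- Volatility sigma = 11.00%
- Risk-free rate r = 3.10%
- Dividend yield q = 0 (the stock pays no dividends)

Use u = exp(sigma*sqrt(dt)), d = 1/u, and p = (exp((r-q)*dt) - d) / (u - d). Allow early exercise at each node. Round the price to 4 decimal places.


Answer: Price = V(0,0) = 4.3924

Derivation:
dt = T/N = 0.020825
u = exp(sigma*sqrt(dt)) = 1.016001; d = 1/u = 0.984251
p = (exp((r-q)*dt) - d) / (u - d) = 0.516372
Discount per step: exp(-r*dt) = 0.999355
Stock lattice S(k, i) with i counting down-moves:
  k=0: S(0,0) = 47.8700
  k=1: S(1,0) = 48.6359; S(1,1) = 47.1161
  k=2: S(2,0) = 49.4142; S(2,1) = 47.8700; S(2,2) = 46.3741
  k=3: S(3,0) = 50.2048; S(3,1) = 48.6359; S(3,2) = 47.1161; S(3,3) = 45.6438
  k=4: S(4,0) = 51.0081; S(4,1) = 49.4142; S(4,2) = 47.8700; S(4,3) = 46.3741; S(4,4) = 44.9249
Terminal payoffs V(N, i) = max(S_T - K, 0):
  V(4,0) = 7.418120; V(4,1) = 5.824155; V(4,2) = 4.280000; V(4,3) = 2.784099; V(4,4) = 1.334944
Backward induction: V(k, i) = exp(-r*dt) * [p * V(k+1, i) + (1-p) * V(k+1, i+1)]; then take max(V_cont, immediate exercise) for American.
  V(3,0) = exp(-r*dt) * [p*7.418120 + (1-p)*5.824155] = 6.642943; exercise = 6.614812; V(3,0) = max -> 6.642943
  V(3,1) = exp(-r*dt) * [p*5.824155 + (1-p)*4.280000] = 5.074081; exercise = 5.045950; V(3,1) = max -> 5.074081
  V(3,2) = exp(-r*dt) * [p*4.280000 + (1-p)*2.784099] = 3.554245; exercise = 3.526113; V(3,2) = max -> 3.554245
  V(3,3) = exp(-r*dt) * [p*2.784099 + (1-p)*1.334944] = 2.081902; exercise = 2.053770; V(3,3) = max -> 2.081902
  V(2,0) = exp(-r*dt) * [p*6.642943 + (1-p)*5.074081] = 5.880400; exercise = 5.824155; V(2,0) = max -> 5.880400
  V(2,1) = exp(-r*dt) * [p*5.074081 + (1-p)*3.554245] = 4.336245; exercise = 4.280000; V(2,1) = max -> 4.336245
  V(2,2) = exp(-r*dt) * [p*3.554245 + (1-p)*2.081902] = 2.840344; exercise = 2.784099; V(2,2) = max -> 2.840344
  V(1,0) = exp(-r*dt) * [p*5.880400 + (1-p)*4.336245] = 5.130290; exercise = 5.045950; V(1,0) = max -> 5.130290
  V(1,1) = exp(-r*dt) * [p*4.336245 + (1-p)*2.840344] = 3.610453; exercise = 3.526113; V(1,1) = max -> 3.610453
  V(0,0) = exp(-r*dt) * [p*5.130290 + (1-p)*3.610453] = 4.392417; exercise = 4.280000; V(0,0) = max -> 4.392417


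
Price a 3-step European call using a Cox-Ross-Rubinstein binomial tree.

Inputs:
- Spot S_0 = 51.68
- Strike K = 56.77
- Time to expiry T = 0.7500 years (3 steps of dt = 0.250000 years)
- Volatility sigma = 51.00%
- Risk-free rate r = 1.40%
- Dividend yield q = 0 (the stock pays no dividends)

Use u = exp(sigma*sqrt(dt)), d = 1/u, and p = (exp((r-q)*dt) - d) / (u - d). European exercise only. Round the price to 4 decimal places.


dt = T/N = 0.250000
u = exp(sigma*sqrt(dt)) = 1.290462; d = 1/u = 0.774916
p = (exp((r-q)*dt) - d) / (u - d) = 0.443394
Discount per step: exp(-r*dt) = 0.996506
Stock lattice S(k, i) with i counting down-moves:
  k=0: S(0,0) = 51.6800
  k=1: S(1,0) = 66.6911; S(1,1) = 40.0477
  k=2: S(2,0) = 86.0622; S(2,1) = 51.6800; S(2,2) = 31.0336
  k=3: S(3,0) = 111.0600; S(3,1) = 66.6911; S(3,2) = 40.0477; S(3,3) = 24.0485
Terminal payoffs V(N, i) = max(S_T - K, 0):
  V(3,0) = 54.290029; V(3,1) = 9.921057; V(3,2) = 0.000000; V(3,3) = 0.000000
Backward induction: V(k, i) = exp(-r*dt) * [p * V(k+1, i) + (1-p) * V(k+1, i+1)].
  V(2,0) = exp(-r*dt) * [p*54.290029 + (1-p)*9.921057] = 29.490597
  V(2,1) = exp(-r*dt) * [p*9.921057 + (1-p)*0.000000] = 4.383568
  V(2,2) = exp(-r*dt) * [p*0.000000 + (1-p)*0.000000] = 0.000000
  V(1,0) = exp(-r*dt) * [p*29.490597 + (1-p)*4.383568] = 15.461664
  V(1,1) = exp(-r*dt) * [p*4.383568 + (1-p)*0.000000] = 1.936857
  V(0,0) = exp(-r*dt) * [p*15.461664 + (1-p)*1.936857] = 7.905957

Answer: Price = V(0,0) = 7.9060


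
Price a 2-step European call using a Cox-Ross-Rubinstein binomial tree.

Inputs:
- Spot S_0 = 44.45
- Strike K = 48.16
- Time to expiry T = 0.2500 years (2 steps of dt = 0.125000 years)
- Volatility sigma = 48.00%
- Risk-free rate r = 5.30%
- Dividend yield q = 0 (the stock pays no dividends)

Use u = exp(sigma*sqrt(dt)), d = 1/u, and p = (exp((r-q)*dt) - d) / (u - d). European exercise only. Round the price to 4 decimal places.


Answer: Price = V(0,0) = 3.2025

Derivation:
dt = T/N = 0.125000
u = exp(sigma*sqrt(dt)) = 1.184956; d = 1/u = 0.843913
p = (exp((r-q)*dt) - d) / (u - d) = 0.477165
Discount per step: exp(-r*dt) = 0.993397
Stock lattice S(k, i) with i counting down-moves:
  k=0: S(0,0) = 44.4500
  k=1: S(1,0) = 52.6713; S(1,1) = 37.5119
  k=2: S(2,0) = 62.4132; S(2,1) = 44.4500; S(2,2) = 31.6568
Terminal payoffs V(N, i) = max(S_T - K, 0):
  V(2,0) = 14.253164; V(2,1) = 0.000000; V(2,2) = 0.000000
Backward induction: V(k, i) = exp(-r*dt) * [p * V(k+1, i) + (1-p) * V(k+1, i+1)].
  V(1,0) = exp(-r*dt) * [p*14.253164 + (1-p)*0.000000] = 6.756207
  V(1,1) = exp(-r*dt) * [p*0.000000 + (1-p)*0.000000] = 0.000000
  V(0,0) = exp(-r*dt) * [p*6.756207 + (1-p)*0.000000] = 3.202541


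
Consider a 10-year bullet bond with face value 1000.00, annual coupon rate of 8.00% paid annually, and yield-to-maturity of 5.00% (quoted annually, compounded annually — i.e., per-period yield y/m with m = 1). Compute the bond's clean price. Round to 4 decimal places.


Coupon per period c = face * coupon_rate / m = 80.000000
Periods per year m = 1; per-period yield y/m = 0.050000
Number of cashflows N = 10
Cashflows (t years, CF_t, discount factor 1/(1+y/m)^(m*t), PV):
  t = 1.0000: CF_t = 80.000000, DF = 0.952381, PV = 76.190476
  t = 2.0000: CF_t = 80.000000, DF = 0.907029, PV = 72.562358
  t = 3.0000: CF_t = 80.000000, DF = 0.863838, PV = 69.107008
  t = 4.0000: CF_t = 80.000000, DF = 0.822702, PV = 65.816198
  t = 5.0000: CF_t = 80.000000, DF = 0.783526, PV = 62.682093
  t = 6.0000: CF_t = 80.000000, DF = 0.746215, PV = 59.697232
  t = 7.0000: CF_t = 80.000000, DF = 0.710681, PV = 56.854506
  t = 8.0000: CF_t = 80.000000, DF = 0.676839, PV = 54.147149
  t = 9.0000: CF_t = 80.000000, DF = 0.644609, PV = 51.568713
  t = 10.0000: CF_t = 1080.000000, DF = 0.613913, PV = 663.026314
Price P = sum_t PV_t = 1231.652048

Answer: Price = 1231.6520


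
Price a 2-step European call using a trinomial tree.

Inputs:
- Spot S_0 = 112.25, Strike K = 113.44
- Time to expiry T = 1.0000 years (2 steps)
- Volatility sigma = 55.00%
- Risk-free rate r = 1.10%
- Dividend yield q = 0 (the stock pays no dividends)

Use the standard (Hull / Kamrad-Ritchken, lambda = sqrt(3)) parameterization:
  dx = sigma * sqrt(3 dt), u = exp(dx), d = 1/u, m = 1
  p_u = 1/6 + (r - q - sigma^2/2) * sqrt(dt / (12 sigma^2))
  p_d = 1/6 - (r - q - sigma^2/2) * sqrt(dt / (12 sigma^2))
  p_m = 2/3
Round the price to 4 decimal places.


dt = T/N = 0.500000; dx = sigma*sqrt(3*dt) = 0.673610
u = exp(dx) = 1.961304; d = 1/u = 0.509865
p_u = 0.114615, p_m = 0.666667, p_d = 0.218718
Discount per step: exp(-r*dt) = 0.994515
Stock lattice S(k, j) with j the centered position index:
  k=0: S(0,+0) = 112.2500
  k=1: S(1,-1) = 57.2323; S(1,+0) = 112.2500; S(1,+1) = 220.1564
  k=2: S(2,-2) = 29.1807; S(2,-1) = 57.2323; S(2,+0) = 112.2500; S(2,+1) = 220.1564; S(2,+2) = 431.7937
Terminal payoffs V(N, j) = max(S_T - K, 0):
  V(2,-2) = 0.000000; V(2,-1) = 0.000000; V(2,+0) = 0.000000; V(2,+1) = 106.716401; V(2,+2) = 318.353682
Backward induction: V(k, j) = exp(-r*dt) * [p_u * V(k+1, j+1) + p_m * V(k+1, j) + p_d * V(k+1, j-1)]
  V(1,-1) = exp(-r*dt) * [p_u*0.000000 + p_m*0.000000 + p_d*0.000000] = 0.000000
  V(1,+0) = exp(-r*dt) * [p_u*106.716401 + p_m*0.000000 + p_d*0.000000] = 12.164214
  V(1,+1) = exp(-r*dt) * [p_u*318.353682 + p_m*106.716401 + p_d*0.000000] = 107.042024
  V(0,+0) = exp(-r*dt) * [p_u*107.042024 + p_m*12.164214 + p_d*0.000000] = 20.266327

Answer: Price = V(0,0) = 20.2663


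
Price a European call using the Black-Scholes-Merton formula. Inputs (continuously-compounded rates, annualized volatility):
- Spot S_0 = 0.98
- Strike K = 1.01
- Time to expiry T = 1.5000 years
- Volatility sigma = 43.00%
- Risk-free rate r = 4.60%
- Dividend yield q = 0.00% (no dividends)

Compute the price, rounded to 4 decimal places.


d1 = (ln(S/K) + (r - q + 0.5*sigma^2) * T) / (sigma * sqrt(T)) = 0.33708390
d2 = d1 - sigma * sqrt(T) = -0.18955640
exp(-rT) = 0.93332668; exp(-qT) = 1.00000000
C = S_0 * exp(-qT) * N(d1) - K * exp(-rT) * N(d2)
N(d1) = 0.63197317; N(d2) = 0.42482838
C = 0.9800 * 1.00000000 * 0.63197317 - 1.0100 * 0.93332668 * 0.42482838 = 0.2189

Answer: Price = 0.2189


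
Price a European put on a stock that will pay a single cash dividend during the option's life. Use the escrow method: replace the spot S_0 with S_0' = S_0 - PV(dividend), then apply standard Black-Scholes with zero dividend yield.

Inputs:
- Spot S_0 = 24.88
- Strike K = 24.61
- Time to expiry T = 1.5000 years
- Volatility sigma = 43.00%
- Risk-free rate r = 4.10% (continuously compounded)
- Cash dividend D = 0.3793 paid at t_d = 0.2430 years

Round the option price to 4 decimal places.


PV(D) = D * exp(-r * t_d) = 0.3793 * 0.99008647 = 0.37553980
S_0' = S_0 - PV(D) = 24.8800 - 0.37553980 = 24.50446020
d1 = (ln(S_0'/K) + (r + sigma^2/2)*T) / (sigma*sqrt(T)) = 0.37193752
d2 = d1 - sigma*sqrt(T) = -0.15470277
exp(-rT) = 0.94035295
N(-d1) = 0.35496968; N(-d2) = 0.56147218
P = K * exp(-rT) * N(-d2) - S_0' * N(-d1) = 24.6100 * 0.94035295 * 0.56147218 - 24.50446020 * 0.35496968 = 4.2953

Answer: Price = 4.2953


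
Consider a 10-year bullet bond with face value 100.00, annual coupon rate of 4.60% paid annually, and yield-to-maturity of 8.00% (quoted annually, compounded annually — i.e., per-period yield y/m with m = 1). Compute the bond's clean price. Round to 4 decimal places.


Answer: Price = 77.1857

Derivation:
Coupon per period c = face * coupon_rate / m = 4.600000
Periods per year m = 1; per-period yield y/m = 0.080000
Number of cashflows N = 10
Cashflows (t years, CF_t, discount factor 1/(1+y/m)^(m*t), PV):
  t = 1.0000: CF_t = 4.600000, DF = 0.925926, PV = 4.259259
  t = 2.0000: CF_t = 4.600000, DF = 0.857339, PV = 3.943759
  t = 3.0000: CF_t = 4.600000, DF = 0.793832, PV = 3.651628
  t = 4.0000: CF_t = 4.600000, DF = 0.735030, PV = 3.381137
  t = 5.0000: CF_t = 4.600000, DF = 0.680583, PV = 3.130683
  t = 6.0000: CF_t = 4.600000, DF = 0.630170, PV = 2.898780
  t = 7.0000: CF_t = 4.600000, DF = 0.583490, PV = 2.684056
  t = 8.0000: CF_t = 4.600000, DF = 0.540269, PV = 2.485237
  t = 9.0000: CF_t = 4.600000, DF = 0.500249, PV = 2.301145
  t = 10.0000: CF_t = 104.600000, DF = 0.463193, PV = 48.450039
Price P = sum_t PV_t = 77.185723


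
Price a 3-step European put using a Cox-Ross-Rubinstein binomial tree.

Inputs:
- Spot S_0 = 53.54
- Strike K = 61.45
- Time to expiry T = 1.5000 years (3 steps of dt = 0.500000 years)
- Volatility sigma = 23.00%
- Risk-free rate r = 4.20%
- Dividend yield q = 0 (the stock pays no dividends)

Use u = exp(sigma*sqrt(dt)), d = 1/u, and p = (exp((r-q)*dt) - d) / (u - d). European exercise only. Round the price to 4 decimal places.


Answer: Price = V(0,0) = 8.2154

Derivation:
dt = T/N = 0.500000
u = exp(sigma*sqrt(dt)) = 1.176607; d = 1/u = 0.849902
p = (exp((r-q)*dt) - d) / (u - d) = 0.524389
Discount per step: exp(-r*dt) = 0.979219
Stock lattice S(k, i) with i counting down-moves:
  k=0: S(0,0) = 53.5400
  k=1: S(1,0) = 62.9955; S(1,1) = 45.5037
  k=2: S(2,0) = 74.1209; S(2,1) = 53.5400; S(2,2) = 38.6737
  k=3: S(3,0) = 87.2112; S(3,1) = 62.9955; S(3,2) = 45.5037; S(3,3) = 32.8688
Terminal payoffs V(N, i) = max(K - S_T, 0):
  V(3,0) = 0.000000; V(3,1) = 0.000000; V(3,2) = 15.946262; V(3,3) = 28.581151
Backward induction: V(k, i) = exp(-r*dt) * [p * V(k+1, i) + (1-p) * V(k+1, i+1)].
  V(2,0) = exp(-r*dt) * [p*0.000000 + (1-p)*0.000000] = 0.000000
  V(2,1) = exp(-r*dt) * [p*0.000000 + (1-p)*15.946262] = 7.426616
  V(2,2) = exp(-r*dt) * [p*15.946262 + (1-p)*28.581151] = 21.499300
  V(1,0) = exp(-r*dt) * [p*0.000000 + (1-p)*7.426616] = 3.458781
  V(1,1) = exp(-r*dt) * [p*7.426616 + (1-p)*21.499300] = 13.826322
  V(0,0) = exp(-r*dt) * [p*3.458781 + (1-p)*13.826322] = 8.215355


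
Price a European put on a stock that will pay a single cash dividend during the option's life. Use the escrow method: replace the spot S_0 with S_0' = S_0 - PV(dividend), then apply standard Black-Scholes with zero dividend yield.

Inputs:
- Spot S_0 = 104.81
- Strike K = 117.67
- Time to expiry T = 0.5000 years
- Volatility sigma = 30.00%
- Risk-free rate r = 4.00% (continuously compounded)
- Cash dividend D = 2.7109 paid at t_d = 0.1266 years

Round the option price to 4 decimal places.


PV(D) = D * exp(-r * t_d) = 2.7109 * 0.99494880 = 2.69720670
S_0' = S_0 - PV(D) = 104.8100 - 2.69720670 = 102.11279330
d1 = (ln(S_0'/K) + (r + sigma^2/2)*T) / (sigma*sqrt(T)) = -0.46813334
d2 = d1 - sigma*sqrt(T) = -0.68026537
exp(-rT) = 0.98019867
N(-d1) = 0.68015538; N(-d2) = 0.75183178
P = K * exp(-rT) * N(-d2) - S_0' * N(-d1) = 117.6700 * 0.98019867 * 0.75183178 - 102.11279330 * 0.68015538 = 17.2637

Answer: Price = 17.2637


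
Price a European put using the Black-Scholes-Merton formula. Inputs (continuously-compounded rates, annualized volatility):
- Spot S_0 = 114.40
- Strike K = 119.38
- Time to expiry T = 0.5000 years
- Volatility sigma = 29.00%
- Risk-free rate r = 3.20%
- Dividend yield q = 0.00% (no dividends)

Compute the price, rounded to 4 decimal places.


d1 = (ln(S/K) + (r - q + 0.5*sigma^2) * T) / (sigma * sqrt(T)) = -0.02723875
d2 = d1 - sigma * sqrt(T) = -0.23229971
exp(-rT) = 0.98412732; exp(-qT) = 1.00000000
P = K * exp(-rT) * N(-d2) - S_0 * exp(-qT) * N(-d1)
N(-d1) = 0.51086534; N(-d2) = 0.59184738
P = 119.3800 * 0.98412732 * 0.59184738 - 114.4000 * 1.00000000 * 0.51086534 = 11.0903

Answer: Price = 11.0903


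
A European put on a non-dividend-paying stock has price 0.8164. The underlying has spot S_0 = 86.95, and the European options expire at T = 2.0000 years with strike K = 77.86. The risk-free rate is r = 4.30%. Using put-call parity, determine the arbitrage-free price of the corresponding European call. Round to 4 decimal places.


Put-call parity: C - P = S_0 * exp(-qT) - K * exp(-rT).
S_0 * exp(-qT) = 86.9500 * 1.00000000 = 86.95000000
K * exp(-rT) = 77.8600 * 0.91759423 = 71.44388684
C = P + S*exp(-qT) - K*exp(-rT)
C = 0.8164 + 86.95000000 - 71.44388684 = 16.3225

Answer: Call price = 16.3225


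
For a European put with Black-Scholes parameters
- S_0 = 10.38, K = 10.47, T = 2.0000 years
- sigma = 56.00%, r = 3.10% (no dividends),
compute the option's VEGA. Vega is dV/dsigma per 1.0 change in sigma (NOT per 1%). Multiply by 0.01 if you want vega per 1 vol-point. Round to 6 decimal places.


Answer: Vega = 5.260163

Derivation:
d1 = 0.4633656252; d2 = -0.3285939697
phi(d1) = 0.3583330619; exp(-qT) = 1.0000000000; exp(-rT) = 0.9398828868
Vega = S * exp(-qT) * phi(d1) * sqrt(T) = 10.3800 * 1.0000000000 * 0.3583330619 * 1.4142135624 = 5.260163


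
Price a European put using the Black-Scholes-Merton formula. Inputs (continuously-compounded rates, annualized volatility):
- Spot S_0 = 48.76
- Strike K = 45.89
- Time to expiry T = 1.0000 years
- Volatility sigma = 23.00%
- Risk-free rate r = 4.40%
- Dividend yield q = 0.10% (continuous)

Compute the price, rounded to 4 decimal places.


Answer: Price = 2.2630

Derivation:
d1 = (ln(S/K) + (r - q + 0.5*sigma^2) * T) / (sigma * sqrt(T)) = 0.56570903
d2 = d1 - sigma * sqrt(T) = 0.33570903
exp(-rT) = 0.95695396; exp(-qT) = 0.99900050
P = K * exp(-rT) * N(-d2) - S_0 * exp(-qT) * N(-d1)
N(-d1) = 0.28579580; N(-d2) = 0.36854515
P = 45.8900 * 0.95695396 * 0.36854515 - 48.7600 * 0.99900050 * 0.28579580 = 2.2630


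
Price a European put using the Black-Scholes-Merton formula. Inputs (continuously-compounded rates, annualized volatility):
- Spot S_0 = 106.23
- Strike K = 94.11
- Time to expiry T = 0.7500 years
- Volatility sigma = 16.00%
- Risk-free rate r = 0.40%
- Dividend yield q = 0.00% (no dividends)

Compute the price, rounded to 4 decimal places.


d1 = (ln(S/K) + (r - q + 0.5*sigma^2) * T) / (sigma * sqrt(T)) = 0.96520151
d2 = d1 - sigma * sqrt(T) = 0.82663744
exp(-rT) = 0.99700450; exp(-qT) = 1.00000000
P = K * exp(-rT) * N(-d2) - S_0 * exp(-qT) * N(-d1)
N(-d1) = 0.16722195; N(-d2) = 0.20422129
P = 94.1100 * 0.99700450 * 0.20422129 - 106.2300 * 1.00000000 * 0.16722195 = 1.3977

Answer: Price = 1.3977


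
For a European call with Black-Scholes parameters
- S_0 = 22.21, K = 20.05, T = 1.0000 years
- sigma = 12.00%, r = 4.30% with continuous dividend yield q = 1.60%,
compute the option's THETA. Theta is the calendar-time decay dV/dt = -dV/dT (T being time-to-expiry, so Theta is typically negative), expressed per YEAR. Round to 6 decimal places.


Answer: Theta = -0.667172

Derivation:
d1 = 1.1376123679; d2 = 1.0176123679
phi(d1) = 0.2088749601; exp(-qT) = 0.9841273201; exp(-rT) = 0.9579113901
Theta = -S*exp(-qT)*phi(d1)*sigma/(2*sqrt(T)) - r*K*exp(-rT)*N(d2) + q*S*exp(-qT)*N(d1)
N(d1) = 0.8723588101; N(d2) = 0.8455688963; sqrt(T) = 1.0000000000
Term 1 = -22.2100 * 0.9841273201 * 0.2088749601 * 0.1200 / (2 * 1.0000000000) = -0.2739286626
Term 2 = -0.0430 * 20.0500 * 0.9579113901 * 0.8455688963 = -0.6983243233
Term 3 = 0.0160 * 22.2100 * 0.9841273201 * 0.8723588101 = 0.3050808733
Theta = -0.2739286626 + (-0.6983243233) + (0.3050808733) = -0.667172


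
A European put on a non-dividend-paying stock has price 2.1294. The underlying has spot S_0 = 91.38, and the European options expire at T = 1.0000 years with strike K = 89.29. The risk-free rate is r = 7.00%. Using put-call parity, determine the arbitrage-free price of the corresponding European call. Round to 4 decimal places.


Put-call parity: C - P = S_0 * exp(-qT) - K * exp(-rT).
S_0 * exp(-qT) = 91.3800 * 1.00000000 = 91.38000000
K * exp(-rT) = 89.2900 * 0.93239382 = 83.25344418
C = P + S*exp(-qT) - K*exp(-rT)
C = 2.1294 + 91.38000000 - 83.25344418 = 10.2560

Answer: Call price = 10.2560


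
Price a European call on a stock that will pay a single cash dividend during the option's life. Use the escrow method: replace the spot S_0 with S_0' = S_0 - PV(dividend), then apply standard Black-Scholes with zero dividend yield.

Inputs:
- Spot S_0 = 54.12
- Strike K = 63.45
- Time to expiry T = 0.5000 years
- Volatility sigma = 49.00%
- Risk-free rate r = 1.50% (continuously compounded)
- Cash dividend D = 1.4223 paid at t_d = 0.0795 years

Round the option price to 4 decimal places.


Answer: Price = 3.8319

Derivation:
PV(D) = D * exp(-r * t_d) = 1.4223 * 0.99880821 = 1.42060492
S_0' = S_0 - PV(D) = 54.1200 - 1.42060492 = 52.69939508
d1 = (ln(S_0'/K) + (r + sigma^2/2)*T) / (sigma*sqrt(T)) = -0.34092134
d2 = d1 - sigma*sqrt(T) = -0.68740366
exp(-rT) = 0.99252805
N(d1) = 0.36658140; N(d2) = 0.24591420
C = S_0' * N(d1) - K * exp(-rT) * N(d2) = 52.69939508 * 0.36658140 - 63.4500 * 0.99252805 * 0.24591420 = 3.8319


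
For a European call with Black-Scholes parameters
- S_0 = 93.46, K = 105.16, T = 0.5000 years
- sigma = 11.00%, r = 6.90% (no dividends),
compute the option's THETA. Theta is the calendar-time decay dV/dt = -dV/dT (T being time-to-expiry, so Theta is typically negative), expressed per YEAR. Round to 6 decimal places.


Answer: Theta = -2.632437

Derivation:
d1 = -1.0339760522; d2 = -1.1117577981
phi(d1) = 0.2337526506; exp(-qT) = 1.0000000000; exp(-rT) = 0.9660883397
Theta = -S*exp(-qT)*phi(d1)*sigma/(2*sqrt(T)) - r*K*exp(-rT)*N(d2) + q*S*exp(-qT)*N(d1)
N(d1) = 0.1505736794; N(d2) = 0.1331211507; sqrt(T) = 0.7071067812
Term 1 = -93.4600 * 1.0000000000 * 0.2337526506 * 0.1100 / (2 * 0.7071067812) = -1.6992606800
Term 2 = -0.0690 * 105.1600 * 0.9660883397 * 0.1331211507 = -0.9331760231
Term 3 = 0 (no dividend yield, q = 0)
Theta = -1.6992606800 + (-0.9331760231) + (0.0000000000) = -2.632437


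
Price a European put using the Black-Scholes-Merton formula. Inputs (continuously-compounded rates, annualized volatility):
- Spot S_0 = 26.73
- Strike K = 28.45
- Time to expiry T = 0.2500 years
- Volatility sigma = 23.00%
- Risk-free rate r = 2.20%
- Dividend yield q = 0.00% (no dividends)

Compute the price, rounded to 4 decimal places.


Answer: Price = 2.1944

Derivation:
d1 = (ln(S/K) + (r - q + 0.5*sigma^2) * T) / (sigma * sqrt(T)) = -0.43694896
d2 = d1 - sigma * sqrt(T) = -0.55194896
exp(-rT) = 0.99451510; exp(-qT) = 1.00000000
P = K * exp(-rT) * N(-d2) - S_0 * exp(-qT) * N(-d1)
N(-d1) = 0.66892582; N(-d2) = 0.70950834
P = 28.4500 * 0.99451510 * 0.70950834 - 26.7300 * 1.00000000 * 0.66892582 = 2.1944


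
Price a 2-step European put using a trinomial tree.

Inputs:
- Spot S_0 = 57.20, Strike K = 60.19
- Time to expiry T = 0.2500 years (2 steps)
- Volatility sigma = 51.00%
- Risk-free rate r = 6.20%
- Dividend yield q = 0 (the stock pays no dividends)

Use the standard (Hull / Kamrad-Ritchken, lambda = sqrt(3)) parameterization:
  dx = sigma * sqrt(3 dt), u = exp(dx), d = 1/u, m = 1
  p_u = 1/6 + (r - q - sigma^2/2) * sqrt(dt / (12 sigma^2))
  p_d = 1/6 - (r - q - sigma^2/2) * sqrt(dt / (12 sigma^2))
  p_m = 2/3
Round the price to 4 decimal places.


Answer: Price = V(0,0) = 6.7562

Derivation:
dt = T/N = 0.125000; dx = sigma*sqrt(3*dt) = 0.312310
u = exp(dx) = 1.366578; d = 1/u = 0.731755
p_u = 0.153048, p_m = 0.666667, p_d = 0.180285
Discount per step: exp(-r*dt) = 0.992280
Stock lattice S(k, j) with j the centered position index:
  k=0: S(0,+0) = 57.2000
  k=1: S(1,-1) = 41.8564; S(1,+0) = 57.2000; S(1,+1) = 78.1683
  k=2: S(2,-2) = 30.6286; S(2,-1) = 41.8564; S(2,+0) = 57.2000; S(2,+1) = 78.1683; S(2,+2) = 106.8231
Terminal payoffs V(N, j) = max(K - S_T, 0):
  V(2,-2) = 29.561406; V(2,-1) = 18.333632; V(2,+0) = 2.990000; V(2,+1) = 0.000000; V(2,+2) = 0.000000
Backward induction: V(k, j) = exp(-r*dt) * [p_u * V(k+1, j+1) + p_m * V(k+1, j) + p_d * V(k+1, j-1)]
  V(1,-1) = exp(-r*dt) * [p_u*2.990000 + p_m*18.333632 + p_d*29.561406] = 17.870478
  V(1,+0) = exp(-r*dt) * [p_u*0.000000 + p_m*2.990000 + p_d*18.333632] = 5.257706
  V(1,+1) = exp(-r*dt) * [p_u*0.000000 + p_m*0.000000 + p_d*2.990000] = 0.534890
  V(0,+0) = exp(-r*dt) * [p_u*0.534890 + p_m*5.257706 + p_d*17.870478] = 6.756215


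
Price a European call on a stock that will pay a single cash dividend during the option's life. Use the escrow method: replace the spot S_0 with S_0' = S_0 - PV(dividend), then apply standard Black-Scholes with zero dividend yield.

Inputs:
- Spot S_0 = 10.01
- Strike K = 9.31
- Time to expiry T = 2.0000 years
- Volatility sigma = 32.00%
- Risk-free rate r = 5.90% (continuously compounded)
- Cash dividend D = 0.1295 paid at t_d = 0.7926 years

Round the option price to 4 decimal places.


PV(D) = D * exp(-r * t_d) = 0.1295 * 0.95431316 = 0.12358355
S_0' = S_0 - PV(D) = 10.0100 - 0.12358355 = 9.88641645
d1 = (ln(S_0'/K) + (r + sigma^2/2)*T) / (sigma*sqrt(T)) = 0.61976285
d2 = d1 - sigma*sqrt(T) = 0.16721451
exp(-rT) = 0.88869605
N(d1) = 0.73229303; N(d2) = 0.56639936
C = S_0' * N(d1) - K * exp(-rT) * N(d2) = 9.88641645 * 0.73229303 - 9.3100 * 0.88869605 * 0.56639936 = 2.5535

Answer: Price = 2.5535


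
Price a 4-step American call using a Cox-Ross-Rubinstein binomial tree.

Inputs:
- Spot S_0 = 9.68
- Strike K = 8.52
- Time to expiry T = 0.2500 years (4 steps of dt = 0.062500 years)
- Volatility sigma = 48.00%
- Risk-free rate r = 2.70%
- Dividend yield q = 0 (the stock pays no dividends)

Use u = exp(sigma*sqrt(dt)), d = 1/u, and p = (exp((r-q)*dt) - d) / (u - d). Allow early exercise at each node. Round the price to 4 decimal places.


Answer: Price = V(0,0) = 1.6507

Derivation:
dt = T/N = 0.062500
u = exp(sigma*sqrt(dt)) = 1.127497; d = 1/u = 0.886920
p = (exp((r-q)*dt) - d) / (u - d) = 0.477056
Discount per step: exp(-r*dt) = 0.998314
Stock lattice S(k, i) with i counting down-moves:
  k=0: S(0,0) = 9.6800
  k=1: S(1,0) = 10.9142; S(1,1) = 8.5854
  k=2: S(2,0) = 12.3057; S(2,1) = 9.6800; S(2,2) = 7.6146
  k=3: S(3,0) = 13.8746; S(3,1) = 10.9142; S(3,2) = 8.5854; S(3,3) = 6.7535
  k=4: S(4,0) = 15.6436; S(4,1) = 12.3057; S(4,2) = 9.6800; S(4,3) = 7.6146; S(4,4) = 5.9898
Terminal payoffs V(N, i) = max(S_T - K, 0):
  V(4,0) = 7.123600; V(4,1) = 3.785692; V(4,2) = 1.160000; V(4,3) = 0.000000; V(4,4) = 0.000000
Backward induction: V(k, i) = exp(-r*dt) * [p * V(k+1, i) + (1-p) * V(k+1, i+1)]; then take max(V_cont, immediate exercise) for American.
  V(3,0) = exp(-r*dt) * [p*7.123600 + (1-p)*3.785692] = 5.368994; exercise = 5.354629; V(3,0) = max -> 5.368994
  V(3,1) = exp(-r*dt) * [p*3.785692 + (1-p)*1.160000] = 2.408535; exercise = 2.394170; V(3,1) = max -> 2.408535
  V(3,2) = exp(-r*dt) * [p*1.160000 + (1-p)*0.000000] = 0.552452; exercise = 0.065390; V(3,2) = max -> 0.552452
  V(3,3) = exp(-r*dt) * [p*0.000000 + (1-p)*0.000000] = 0.000000; exercise = 0.000000; V(3,3) = max -> 0.000000
  V(2,0) = exp(-r*dt) * [p*5.368994 + (1-p)*2.408535] = 3.814398; exercise = 3.785692; V(2,0) = max -> 3.814398
  V(2,1) = exp(-r*dt) * [p*2.408535 + (1-p)*0.552452] = 1.435484; exercise = 1.160000; V(2,1) = max -> 1.435484
  V(2,2) = exp(-r*dt) * [p*0.552452 + (1-p)*0.000000] = 0.263106; exercise = 0.000000; V(2,2) = max -> 0.263106
  V(1,0) = exp(-r*dt) * [p*3.814398 + (1-p)*1.435484] = 2.566026; exercise = 2.394170; V(1,0) = max -> 2.566026
  V(1,1) = exp(-r*dt) * [p*1.435484 + (1-p)*0.263106] = 0.821010; exercise = 0.065390; V(1,1) = max -> 0.821010
  V(0,0) = exp(-r*dt) * [p*2.566026 + (1-p)*0.821010] = 1.650693; exercise = 1.160000; V(0,0) = max -> 1.650693


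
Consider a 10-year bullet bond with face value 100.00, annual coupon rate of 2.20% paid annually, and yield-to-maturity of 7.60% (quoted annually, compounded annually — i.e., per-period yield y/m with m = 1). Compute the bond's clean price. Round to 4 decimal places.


Answer: Price = 63.1026

Derivation:
Coupon per period c = face * coupon_rate / m = 2.200000
Periods per year m = 1; per-period yield y/m = 0.076000
Number of cashflows N = 10
Cashflows (t years, CF_t, discount factor 1/(1+y/m)^(m*t), PV):
  t = 1.0000: CF_t = 2.200000, DF = 0.929368, PV = 2.044610
  t = 2.0000: CF_t = 2.200000, DF = 0.863725, PV = 1.900195
  t = 3.0000: CF_t = 2.200000, DF = 0.802718, PV = 1.765980
  t = 4.0000: CF_t = 2.200000, DF = 0.746021, PV = 1.641246
  t = 5.0000: CF_t = 2.200000, DF = 0.693328, PV = 1.525321
  t = 6.0000: CF_t = 2.200000, DF = 0.644357, PV = 1.417585
  t = 7.0000: CF_t = 2.200000, DF = 0.598845, PV = 1.317458
  t = 8.0000: CF_t = 2.200000, DF = 0.556547, PV = 1.224403
  t = 9.0000: CF_t = 2.200000, DF = 0.517237, PV = 1.137921
  t = 10.0000: CF_t = 102.200000, DF = 0.480704, PV = 49.127898
Price P = sum_t PV_t = 63.102617


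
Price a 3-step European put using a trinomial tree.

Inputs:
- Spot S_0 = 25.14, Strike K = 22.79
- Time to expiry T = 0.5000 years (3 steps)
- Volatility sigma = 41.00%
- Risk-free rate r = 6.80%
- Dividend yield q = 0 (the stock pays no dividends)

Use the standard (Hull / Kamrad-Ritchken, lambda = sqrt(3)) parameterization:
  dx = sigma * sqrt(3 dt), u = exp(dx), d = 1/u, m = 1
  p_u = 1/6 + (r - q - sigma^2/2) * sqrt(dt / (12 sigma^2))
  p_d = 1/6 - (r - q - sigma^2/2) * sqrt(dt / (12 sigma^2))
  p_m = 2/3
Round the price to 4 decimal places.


dt = T/N = 0.166667; dx = sigma*sqrt(3*dt) = 0.289914
u = exp(dx) = 1.336312; d = 1/u = 0.748328
p_u = 0.162053, p_m = 0.666667, p_d = 0.171280
Discount per step: exp(-r*dt) = 0.988731
Stock lattice S(k, j) with j the centered position index:
  k=0: S(0,+0) = 25.1400
  k=1: S(1,-1) = 18.8130; S(1,+0) = 25.1400; S(1,+1) = 33.5949
  k=2: S(2,-2) = 14.0783; S(2,-1) = 18.8130; S(2,+0) = 25.1400; S(2,+1) = 33.5949; S(2,+2) = 44.8933
  k=3: S(3,-3) = 10.5352; S(3,-2) = 14.0783; S(3,-1) = 18.8130; S(3,+0) = 25.1400; S(3,+1) = 33.5949; S(3,+2) = 44.8933; S(3,+3) = 59.9914
Terminal payoffs V(N, j) = max(K - S_T, 0):
  V(3,-3) = 12.254833; V(3,-2) = 8.711728; V(3,-1) = 3.977032; V(3,+0) = 0.000000; V(3,+1) = 0.000000; V(3,+2) = 0.000000; V(3,+3) = 0.000000
Backward induction: V(k, j) = exp(-r*dt) * [p_u * V(k+1, j+1) + p_m * V(k+1, j) + p_d * V(k+1, j-1)]
  V(2,-2) = exp(-r*dt) * [p_u*3.977032 + p_m*8.711728 + p_d*12.254833] = 8.454951
  V(2,-1) = exp(-r*dt) * [p_u*0.000000 + p_m*3.977032 + p_d*8.711728] = 4.096806
  V(2,+0) = exp(-r*dt) * [p_u*0.000000 + p_m*0.000000 + p_d*3.977032] = 0.673510
  V(2,+1) = exp(-r*dt) * [p_u*0.000000 + p_m*0.000000 + p_d*0.000000] = 0.000000
  V(2,+2) = exp(-r*dt) * [p_u*0.000000 + p_m*0.000000 + p_d*0.000000] = 0.000000
  V(1,-1) = exp(-r*dt) * [p_u*0.673510 + p_m*4.096806 + p_d*8.454951] = 4.240184
  V(1,+0) = exp(-r*dt) * [p_u*0.000000 + p_m*0.673510 + p_d*4.096806] = 1.137740
  V(1,+1) = exp(-r*dt) * [p_u*0.000000 + p_m*0.000000 + p_d*0.673510] = 0.114059
  V(0,+0) = exp(-r*dt) * [p_u*0.114059 + p_m*1.137740 + p_d*4.240184] = 1.486296

Answer: Price = V(0,0) = 1.4863
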